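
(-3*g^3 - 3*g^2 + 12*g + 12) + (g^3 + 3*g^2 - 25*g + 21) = -2*g^3 - 13*g + 33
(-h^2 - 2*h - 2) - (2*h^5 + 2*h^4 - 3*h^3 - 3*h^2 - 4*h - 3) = -2*h^5 - 2*h^4 + 3*h^3 + 2*h^2 + 2*h + 1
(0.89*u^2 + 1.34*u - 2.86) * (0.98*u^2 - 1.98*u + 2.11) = 0.8722*u^4 - 0.449*u^3 - 3.5781*u^2 + 8.4902*u - 6.0346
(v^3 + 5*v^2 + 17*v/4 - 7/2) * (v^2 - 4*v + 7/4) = v^5 + v^4 - 14*v^3 - 47*v^2/4 + 343*v/16 - 49/8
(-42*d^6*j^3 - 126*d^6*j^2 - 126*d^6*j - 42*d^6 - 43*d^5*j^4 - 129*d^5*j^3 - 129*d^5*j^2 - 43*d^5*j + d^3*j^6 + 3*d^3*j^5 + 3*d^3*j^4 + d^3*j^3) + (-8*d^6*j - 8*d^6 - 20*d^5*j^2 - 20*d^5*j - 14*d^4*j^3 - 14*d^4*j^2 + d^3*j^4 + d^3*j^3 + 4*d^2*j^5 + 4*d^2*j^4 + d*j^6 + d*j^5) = -42*d^6*j^3 - 126*d^6*j^2 - 134*d^6*j - 50*d^6 - 43*d^5*j^4 - 129*d^5*j^3 - 149*d^5*j^2 - 63*d^5*j - 14*d^4*j^3 - 14*d^4*j^2 + d^3*j^6 + 3*d^3*j^5 + 4*d^3*j^4 + 2*d^3*j^3 + 4*d^2*j^5 + 4*d^2*j^4 + d*j^6 + d*j^5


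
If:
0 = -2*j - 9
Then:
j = -9/2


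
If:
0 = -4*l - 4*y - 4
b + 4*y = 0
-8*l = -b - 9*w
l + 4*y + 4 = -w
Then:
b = 76/23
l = -4/23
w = -12/23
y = -19/23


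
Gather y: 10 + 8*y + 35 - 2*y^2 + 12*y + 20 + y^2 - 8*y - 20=-y^2 + 12*y + 45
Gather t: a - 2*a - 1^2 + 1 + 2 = 2 - a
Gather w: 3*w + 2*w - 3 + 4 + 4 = 5*w + 5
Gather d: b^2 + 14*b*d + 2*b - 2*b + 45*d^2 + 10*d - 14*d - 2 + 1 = b^2 + 45*d^2 + d*(14*b - 4) - 1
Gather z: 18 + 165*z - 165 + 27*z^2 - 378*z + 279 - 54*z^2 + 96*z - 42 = -27*z^2 - 117*z + 90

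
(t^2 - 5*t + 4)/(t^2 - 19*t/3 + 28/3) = 3*(t - 1)/(3*t - 7)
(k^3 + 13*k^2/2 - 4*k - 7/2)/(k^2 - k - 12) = (-k^3 - 13*k^2/2 + 4*k + 7/2)/(-k^2 + k + 12)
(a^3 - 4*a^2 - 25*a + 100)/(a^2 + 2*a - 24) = (a^2 - 25)/(a + 6)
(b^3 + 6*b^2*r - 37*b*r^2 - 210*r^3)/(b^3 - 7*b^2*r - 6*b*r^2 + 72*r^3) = (-b^2 - 12*b*r - 35*r^2)/(-b^2 + b*r + 12*r^2)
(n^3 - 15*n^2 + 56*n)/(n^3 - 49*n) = (n - 8)/(n + 7)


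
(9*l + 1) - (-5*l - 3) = 14*l + 4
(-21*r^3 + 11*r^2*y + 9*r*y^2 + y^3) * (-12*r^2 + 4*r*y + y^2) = 252*r^5 - 216*r^4*y - 85*r^3*y^2 + 35*r^2*y^3 + 13*r*y^4 + y^5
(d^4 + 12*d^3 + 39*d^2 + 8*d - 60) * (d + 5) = d^5 + 17*d^4 + 99*d^3 + 203*d^2 - 20*d - 300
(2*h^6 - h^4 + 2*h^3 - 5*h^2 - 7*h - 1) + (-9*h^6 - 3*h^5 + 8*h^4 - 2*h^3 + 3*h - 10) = -7*h^6 - 3*h^5 + 7*h^4 - 5*h^2 - 4*h - 11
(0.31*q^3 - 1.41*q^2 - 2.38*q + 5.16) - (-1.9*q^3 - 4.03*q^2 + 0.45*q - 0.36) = 2.21*q^3 + 2.62*q^2 - 2.83*q + 5.52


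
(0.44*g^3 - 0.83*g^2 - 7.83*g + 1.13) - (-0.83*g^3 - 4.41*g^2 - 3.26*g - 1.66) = 1.27*g^3 + 3.58*g^2 - 4.57*g + 2.79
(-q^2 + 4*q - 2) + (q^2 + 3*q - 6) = 7*q - 8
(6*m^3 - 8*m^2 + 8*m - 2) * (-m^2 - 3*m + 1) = -6*m^5 - 10*m^4 + 22*m^3 - 30*m^2 + 14*m - 2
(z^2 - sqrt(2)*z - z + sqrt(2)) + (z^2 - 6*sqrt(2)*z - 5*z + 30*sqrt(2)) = 2*z^2 - 7*sqrt(2)*z - 6*z + 31*sqrt(2)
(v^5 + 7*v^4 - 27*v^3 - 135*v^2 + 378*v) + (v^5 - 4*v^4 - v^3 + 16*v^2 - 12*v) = 2*v^5 + 3*v^4 - 28*v^3 - 119*v^2 + 366*v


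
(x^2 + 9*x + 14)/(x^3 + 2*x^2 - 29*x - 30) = (x^2 + 9*x + 14)/(x^3 + 2*x^2 - 29*x - 30)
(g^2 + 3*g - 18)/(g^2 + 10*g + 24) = (g - 3)/(g + 4)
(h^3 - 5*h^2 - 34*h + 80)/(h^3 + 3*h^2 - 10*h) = (h - 8)/h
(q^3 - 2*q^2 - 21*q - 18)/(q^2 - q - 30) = (q^2 + 4*q + 3)/(q + 5)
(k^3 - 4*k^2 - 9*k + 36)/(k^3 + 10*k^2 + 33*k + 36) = (k^2 - 7*k + 12)/(k^2 + 7*k + 12)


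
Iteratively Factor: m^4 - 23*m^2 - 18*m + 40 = (m + 2)*(m^3 - 2*m^2 - 19*m + 20) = (m - 1)*(m + 2)*(m^2 - m - 20) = (m - 5)*(m - 1)*(m + 2)*(m + 4)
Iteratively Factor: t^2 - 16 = (t + 4)*(t - 4)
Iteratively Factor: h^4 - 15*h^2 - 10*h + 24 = (h + 2)*(h^3 - 2*h^2 - 11*h + 12) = (h - 4)*(h + 2)*(h^2 + 2*h - 3) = (h - 4)*(h + 2)*(h + 3)*(h - 1)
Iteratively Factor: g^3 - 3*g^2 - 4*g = (g - 4)*(g^2 + g) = (g - 4)*(g + 1)*(g)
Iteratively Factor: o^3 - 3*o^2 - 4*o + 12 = (o - 3)*(o^2 - 4) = (o - 3)*(o - 2)*(o + 2)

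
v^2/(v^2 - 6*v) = v/(v - 6)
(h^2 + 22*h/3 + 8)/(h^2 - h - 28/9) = 3*(h + 6)/(3*h - 7)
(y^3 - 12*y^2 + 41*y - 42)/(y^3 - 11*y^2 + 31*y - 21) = (y - 2)/(y - 1)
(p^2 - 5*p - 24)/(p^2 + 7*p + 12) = (p - 8)/(p + 4)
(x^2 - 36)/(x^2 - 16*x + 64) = (x^2 - 36)/(x^2 - 16*x + 64)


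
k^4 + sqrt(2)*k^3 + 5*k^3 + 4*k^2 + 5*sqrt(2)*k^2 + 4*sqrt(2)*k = k*(k + 1)*(k + 4)*(k + sqrt(2))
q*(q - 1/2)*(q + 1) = q^3 + q^2/2 - q/2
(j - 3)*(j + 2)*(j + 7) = j^3 + 6*j^2 - 13*j - 42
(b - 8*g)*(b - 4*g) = b^2 - 12*b*g + 32*g^2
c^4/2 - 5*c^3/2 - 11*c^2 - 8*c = c*(c/2 + 1/2)*(c - 8)*(c + 2)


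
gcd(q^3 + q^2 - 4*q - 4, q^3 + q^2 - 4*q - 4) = q^3 + q^2 - 4*q - 4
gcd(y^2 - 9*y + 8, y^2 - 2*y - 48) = y - 8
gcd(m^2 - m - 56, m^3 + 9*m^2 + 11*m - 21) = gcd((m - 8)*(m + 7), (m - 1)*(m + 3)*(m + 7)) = m + 7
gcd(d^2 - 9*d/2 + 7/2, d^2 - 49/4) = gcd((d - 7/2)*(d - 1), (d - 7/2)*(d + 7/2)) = d - 7/2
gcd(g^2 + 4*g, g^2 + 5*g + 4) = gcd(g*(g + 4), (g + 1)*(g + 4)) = g + 4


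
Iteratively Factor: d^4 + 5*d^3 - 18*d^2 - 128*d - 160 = (d - 5)*(d^3 + 10*d^2 + 32*d + 32) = (d - 5)*(d + 2)*(d^2 + 8*d + 16) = (d - 5)*(d + 2)*(d + 4)*(d + 4)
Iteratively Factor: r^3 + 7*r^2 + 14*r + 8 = (r + 1)*(r^2 + 6*r + 8) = (r + 1)*(r + 2)*(r + 4)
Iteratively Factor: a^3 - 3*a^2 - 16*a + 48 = (a - 3)*(a^2 - 16) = (a - 4)*(a - 3)*(a + 4)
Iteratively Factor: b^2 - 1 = (b - 1)*(b + 1)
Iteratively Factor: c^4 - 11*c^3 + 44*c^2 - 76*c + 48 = (c - 2)*(c^3 - 9*c^2 + 26*c - 24) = (c - 4)*(c - 2)*(c^2 - 5*c + 6) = (c - 4)*(c - 3)*(c - 2)*(c - 2)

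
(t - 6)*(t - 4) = t^2 - 10*t + 24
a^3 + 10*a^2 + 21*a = a*(a + 3)*(a + 7)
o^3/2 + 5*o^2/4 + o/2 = o*(o/2 + 1)*(o + 1/2)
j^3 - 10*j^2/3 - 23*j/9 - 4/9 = (j - 4)*(j + 1/3)^2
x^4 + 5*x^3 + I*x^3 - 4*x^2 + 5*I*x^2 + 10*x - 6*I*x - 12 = (x - 1)*(x + 6)*(x - I)*(x + 2*I)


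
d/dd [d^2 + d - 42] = 2*d + 1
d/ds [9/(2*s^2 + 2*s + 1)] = 18*(-2*s - 1)/(2*s^2 + 2*s + 1)^2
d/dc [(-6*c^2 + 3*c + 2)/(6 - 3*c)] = 2*(3*c^2 - 12*c + 4)/(3*(c^2 - 4*c + 4))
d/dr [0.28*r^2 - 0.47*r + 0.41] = 0.56*r - 0.47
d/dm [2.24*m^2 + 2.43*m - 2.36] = 4.48*m + 2.43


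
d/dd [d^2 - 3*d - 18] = 2*d - 3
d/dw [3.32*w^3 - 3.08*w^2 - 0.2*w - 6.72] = 9.96*w^2 - 6.16*w - 0.2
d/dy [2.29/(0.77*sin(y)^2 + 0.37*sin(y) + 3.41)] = -(3.5266*sin(y) + 0.8473)*cos(y)/(0.77*sin(y)^2 + 0.37*sin(y) + 3.41)^2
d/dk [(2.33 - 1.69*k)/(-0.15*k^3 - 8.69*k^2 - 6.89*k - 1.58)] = (-0.507*k^3 - 13.6376*k^2 + 40.4954*k + 18.7239)/(0.0225*k^6 + 2.607*k^5 + 77.5831*k^4 + 120.2222*k^3 + 74.9325*k^2 + 21.7724*k + 2.4964)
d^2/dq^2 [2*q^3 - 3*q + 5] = 12*q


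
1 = 1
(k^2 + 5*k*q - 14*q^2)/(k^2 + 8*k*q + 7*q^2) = (k - 2*q)/(k + q)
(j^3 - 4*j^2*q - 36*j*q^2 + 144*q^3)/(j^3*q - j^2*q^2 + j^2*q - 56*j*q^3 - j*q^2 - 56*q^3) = (-j^3 + 4*j^2*q + 36*j*q^2 - 144*q^3)/(q*(-j^3 + j^2*q - j^2 + 56*j*q^2 + j*q + 56*q^2))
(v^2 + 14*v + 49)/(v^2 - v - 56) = (v + 7)/(v - 8)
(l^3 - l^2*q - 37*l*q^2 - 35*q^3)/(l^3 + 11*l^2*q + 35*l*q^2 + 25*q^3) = (l - 7*q)/(l + 5*q)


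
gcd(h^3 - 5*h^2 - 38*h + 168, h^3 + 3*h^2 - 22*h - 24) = h^2 + 2*h - 24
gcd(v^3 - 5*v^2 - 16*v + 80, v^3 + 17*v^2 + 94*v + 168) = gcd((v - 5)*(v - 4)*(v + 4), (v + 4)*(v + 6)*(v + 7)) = v + 4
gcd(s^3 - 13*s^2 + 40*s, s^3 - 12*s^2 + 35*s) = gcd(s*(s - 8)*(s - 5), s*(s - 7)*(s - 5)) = s^2 - 5*s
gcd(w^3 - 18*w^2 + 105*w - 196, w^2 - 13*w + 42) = w - 7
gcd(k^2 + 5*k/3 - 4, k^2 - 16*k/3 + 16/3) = k - 4/3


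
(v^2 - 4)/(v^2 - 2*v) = (v + 2)/v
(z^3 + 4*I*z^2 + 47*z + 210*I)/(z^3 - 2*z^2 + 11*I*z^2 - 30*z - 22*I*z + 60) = (z - 7*I)/(z - 2)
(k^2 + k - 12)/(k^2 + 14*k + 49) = (k^2 + k - 12)/(k^2 + 14*k + 49)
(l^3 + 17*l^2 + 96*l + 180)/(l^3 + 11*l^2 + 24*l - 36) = (l + 5)/(l - 1)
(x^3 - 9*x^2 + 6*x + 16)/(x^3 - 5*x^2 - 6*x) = (x^2 - 10*x + 16)/(x*(x - 6))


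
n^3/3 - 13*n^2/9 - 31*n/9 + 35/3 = (n/3 + 1)*(n - 5)*(n - 7/3)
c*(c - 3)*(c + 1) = c^3 - 2*c^2 - 3*c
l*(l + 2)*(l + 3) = l^3 + 5*l^2 + 6*l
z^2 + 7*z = z*(z + 7)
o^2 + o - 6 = (o - 2)*(o + 3)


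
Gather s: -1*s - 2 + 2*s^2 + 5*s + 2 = 2*s^2 + 4*s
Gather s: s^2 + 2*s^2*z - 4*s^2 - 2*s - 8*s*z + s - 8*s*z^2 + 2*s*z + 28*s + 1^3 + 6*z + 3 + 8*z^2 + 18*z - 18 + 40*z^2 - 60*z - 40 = s^2*(2*z - 3) + s*(-8*z^2 - 6*z + 27) + 48*z^2 - 36*z - 54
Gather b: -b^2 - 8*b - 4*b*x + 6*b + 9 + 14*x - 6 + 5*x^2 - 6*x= -b^2 + b*(-4*x - 2) + 5*x^2 + 8*x + 3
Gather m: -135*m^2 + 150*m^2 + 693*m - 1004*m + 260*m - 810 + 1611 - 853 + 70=15*m^2 - 51*m + 18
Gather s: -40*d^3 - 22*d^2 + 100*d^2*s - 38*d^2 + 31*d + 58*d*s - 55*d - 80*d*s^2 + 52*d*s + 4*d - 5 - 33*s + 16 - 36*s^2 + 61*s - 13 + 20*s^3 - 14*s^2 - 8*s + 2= -40*d^3 - 60*d^2 - 20*d + 20*s^3 + s^2*(-80*d - 50) + s*(100*d^2 + 110*d + 20)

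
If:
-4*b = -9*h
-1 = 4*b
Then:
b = -1/4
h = -1/9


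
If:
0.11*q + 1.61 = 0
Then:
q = -14.64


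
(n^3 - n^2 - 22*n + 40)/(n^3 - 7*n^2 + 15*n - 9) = (n^3 - n^2 - 22*n + 40)/(n^3 - 7*n^2 + 15*n - 9)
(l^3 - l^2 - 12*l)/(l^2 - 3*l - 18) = l*(l - 4)/(l - 6)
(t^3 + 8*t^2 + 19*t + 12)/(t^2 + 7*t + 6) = (t^2 + 7*t + 12)/(t + 6)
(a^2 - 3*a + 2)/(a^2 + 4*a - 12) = (a - 1)/(a + 6)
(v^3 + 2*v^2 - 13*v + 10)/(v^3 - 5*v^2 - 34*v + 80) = (v - 1)/(v - 8)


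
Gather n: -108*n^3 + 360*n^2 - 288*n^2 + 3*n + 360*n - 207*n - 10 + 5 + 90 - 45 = -108*n^3 + 72*n^2 + 156*n + 40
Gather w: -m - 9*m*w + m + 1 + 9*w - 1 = w*(9 - 9*m)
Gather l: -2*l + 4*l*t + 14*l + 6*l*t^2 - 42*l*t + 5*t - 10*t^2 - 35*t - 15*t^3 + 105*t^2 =l*(6*t^2 - 38*t + 12) - 15*t^3 + 95*t^2 - 30*t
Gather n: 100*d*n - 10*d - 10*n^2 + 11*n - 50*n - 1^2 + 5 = -10*d - 10*n^2 + n*(100*d - 39) + 4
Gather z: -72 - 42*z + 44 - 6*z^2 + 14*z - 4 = -6*z^2 - 28*z - 32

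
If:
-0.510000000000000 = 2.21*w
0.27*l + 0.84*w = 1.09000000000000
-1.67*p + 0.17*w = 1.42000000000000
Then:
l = 4.75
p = -0.87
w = -0.23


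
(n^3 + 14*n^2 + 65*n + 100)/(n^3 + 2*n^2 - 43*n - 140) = (n + 5)/(n - 7)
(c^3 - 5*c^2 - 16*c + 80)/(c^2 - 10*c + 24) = (c^2 - c - 20)/(c - 6)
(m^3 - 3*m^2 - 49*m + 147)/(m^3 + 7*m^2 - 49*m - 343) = (m - 3)/(m + 7)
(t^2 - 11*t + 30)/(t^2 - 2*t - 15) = (t - 6)/(t + 3)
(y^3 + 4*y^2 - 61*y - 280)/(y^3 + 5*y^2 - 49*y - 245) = (y - 8)/(y - 7)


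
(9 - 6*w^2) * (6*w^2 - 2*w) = -36*w^4 + 12*w^3 + 54*w^2 - 18*w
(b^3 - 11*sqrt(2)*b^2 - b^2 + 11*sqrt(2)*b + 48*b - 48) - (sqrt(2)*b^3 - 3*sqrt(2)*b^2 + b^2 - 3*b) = -sqrt(2)*b^3 + b^3 - 8*sqrt(2)*b^2 - 2*b^2 + 11*sqrt(2)*b + 51*b - 48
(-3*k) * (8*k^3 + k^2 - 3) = -24*k^4 - 3*k^3 + 9*k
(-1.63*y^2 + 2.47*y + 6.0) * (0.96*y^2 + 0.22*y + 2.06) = -1.5648*y^4 + 2.0126*y^3 + 2.9456*y^2 + 6.4082*y + 12.36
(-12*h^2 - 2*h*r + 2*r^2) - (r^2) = -12*h^2 - 2*h*r + r^2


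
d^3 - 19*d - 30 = (d - 5)*(d + 2)*(d + 3)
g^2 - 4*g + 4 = (g - 2)^2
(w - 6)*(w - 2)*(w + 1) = w^3 - 7*w^2 + 4*w + 12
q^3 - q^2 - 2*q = q*(q - 2)*(q + 1)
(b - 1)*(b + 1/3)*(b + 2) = b^3 + 4*b^2/3 - 5*b/3 - 2/3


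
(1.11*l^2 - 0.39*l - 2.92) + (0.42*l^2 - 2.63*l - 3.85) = 1.53*l^2 - 3.02*l - 6.77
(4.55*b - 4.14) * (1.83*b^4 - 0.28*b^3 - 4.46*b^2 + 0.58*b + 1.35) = 8.3265*b^5 - 8.8502*b^4 - 19.1338*b^3 + 21.1034*b^2 + 3.7413*b - 5.589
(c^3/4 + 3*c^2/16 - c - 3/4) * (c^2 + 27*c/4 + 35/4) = c^5/4 + 15*c^4/8 + 157*c^3/64 - 375*c^2/64 - 221*c/16 - 105/16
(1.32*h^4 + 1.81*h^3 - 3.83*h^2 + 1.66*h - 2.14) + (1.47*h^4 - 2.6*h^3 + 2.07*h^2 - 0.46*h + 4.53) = 2.79*h^4 - 0.79*h^3 - 1.76*h^2 + 1.2*h + 2.39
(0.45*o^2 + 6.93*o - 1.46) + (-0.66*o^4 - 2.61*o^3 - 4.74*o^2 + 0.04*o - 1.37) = -0.66*o^4 - 2.61*o^3 - 4.29*o^2 + 6.97*o - 2.83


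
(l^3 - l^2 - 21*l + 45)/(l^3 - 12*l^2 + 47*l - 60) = (l^2 + 2*l - 15)/(l^2 - 9*l + 20)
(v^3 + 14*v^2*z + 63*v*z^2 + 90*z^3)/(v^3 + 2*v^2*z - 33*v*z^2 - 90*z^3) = (-v - 6*z)/(-v + 6*z)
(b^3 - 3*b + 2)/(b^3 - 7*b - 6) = (-b^3 + 3*b - 2)/(-b^3 + 7*b + 6)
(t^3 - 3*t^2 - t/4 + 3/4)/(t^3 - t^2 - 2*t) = (-4*t^3 + 12*t^2 + t - 3)/(4*t*(-t^2 + t + 2))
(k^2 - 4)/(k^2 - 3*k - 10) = (k - 2)/(k - 5)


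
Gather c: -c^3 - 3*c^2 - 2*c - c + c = -c^3 - 3*c^2 - 2*c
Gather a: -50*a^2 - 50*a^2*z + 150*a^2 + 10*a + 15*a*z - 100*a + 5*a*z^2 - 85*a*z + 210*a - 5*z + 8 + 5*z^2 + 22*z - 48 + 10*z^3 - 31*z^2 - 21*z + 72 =a^2*(100 - 50*z) + a*(5*z^2 - 70*z + 120) + 10*z^3 - 26*z^2 - 4*z + 32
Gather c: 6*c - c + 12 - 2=5*c + 10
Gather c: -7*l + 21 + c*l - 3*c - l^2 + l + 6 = c*(l - 3) - l^2 - 6*l + 27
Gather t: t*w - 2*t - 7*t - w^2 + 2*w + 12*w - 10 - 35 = t*(w - 9) - w^2 + 14*w - 45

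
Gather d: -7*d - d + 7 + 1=8 - 8*d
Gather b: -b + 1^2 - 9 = -b - 8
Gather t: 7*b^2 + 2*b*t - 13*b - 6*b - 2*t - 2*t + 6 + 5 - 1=7*b^2 - 19*b + t*(2*b - 4) + 10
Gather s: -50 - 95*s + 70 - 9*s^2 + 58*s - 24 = -9*s^2 - 37*s - 4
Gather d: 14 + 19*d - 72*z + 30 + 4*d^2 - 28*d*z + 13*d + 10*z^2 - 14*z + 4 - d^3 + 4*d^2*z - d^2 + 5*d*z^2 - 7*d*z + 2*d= -d^3 + d^2*(4*z + 3) + d*(5*z^2 - 35*z + 34) + 10*z^2 - 86*z + 48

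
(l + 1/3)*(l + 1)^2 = l^3 + 7*l^2/3 + 5*l/3 + 1/3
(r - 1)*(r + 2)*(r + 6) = r^3 + 7*r^2 + 4*r - 12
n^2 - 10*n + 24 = (n - 6)*(n - 4)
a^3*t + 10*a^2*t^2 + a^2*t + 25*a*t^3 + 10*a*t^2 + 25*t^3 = (a + 5*t)^2*(a*t + t)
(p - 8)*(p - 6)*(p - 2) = p^3 - 16*p^2 + 76*p - 96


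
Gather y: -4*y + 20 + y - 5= 15 - 3*y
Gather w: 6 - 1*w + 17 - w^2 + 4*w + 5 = -w^2 + 3*w + 28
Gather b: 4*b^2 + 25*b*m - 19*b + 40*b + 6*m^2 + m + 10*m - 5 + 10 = 4*b^2 + b*(25*m + 21) + 6*m^2 + 11*m + 5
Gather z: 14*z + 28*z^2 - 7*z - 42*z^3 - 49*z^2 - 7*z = -42*z^3 - 21*z^2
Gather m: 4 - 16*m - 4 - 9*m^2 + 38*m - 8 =-9*m^2 + 22*m - 8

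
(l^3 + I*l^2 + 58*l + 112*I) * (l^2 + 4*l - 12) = l^5 + 4*l^4 + I*l^4 + 46*l^3 + 4*I*l^3 + 232*l^2 + 100*I*l^2 - 696*l + 448*I*l - 1344*I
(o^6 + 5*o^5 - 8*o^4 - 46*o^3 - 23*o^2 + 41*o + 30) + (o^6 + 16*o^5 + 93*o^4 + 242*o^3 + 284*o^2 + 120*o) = 2*o^6 + 21*o^5 + 85*o^4 + 196*o^3 + 261*o^2 + 161*o + 30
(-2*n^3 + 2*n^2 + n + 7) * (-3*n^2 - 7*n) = 6*n^5 + 8*n^4 - 17*n^3 - 28*n^2 - 49*n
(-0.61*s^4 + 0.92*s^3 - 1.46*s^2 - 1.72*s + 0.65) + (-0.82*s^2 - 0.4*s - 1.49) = -0.61*s^4 + 0.92*s^3 - 2.28*s^2 - 2.12*s - 0.84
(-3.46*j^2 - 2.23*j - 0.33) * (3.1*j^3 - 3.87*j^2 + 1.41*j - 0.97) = -10.726*j^5 + 6.4772*j^4 + 2.7285*j^3 + 1.489*j^2 + 1.6978*j + 0.3201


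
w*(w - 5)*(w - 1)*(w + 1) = w^4 - 5*w^3 - w^2 + 5*w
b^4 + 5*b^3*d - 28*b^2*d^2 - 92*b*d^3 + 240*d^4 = (b - 4*d)*(b - 2*d)*(b + 5*d)*(b + 6*d)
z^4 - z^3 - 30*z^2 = z^2*(z - 6)*(z + 5)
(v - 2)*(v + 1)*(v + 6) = v^3 + 5*v^2 - 8*v - 12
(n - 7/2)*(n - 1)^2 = n^3 - 11*n^2/2 + 8*n - 7/2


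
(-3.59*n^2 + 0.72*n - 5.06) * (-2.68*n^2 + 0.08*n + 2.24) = 9.6212*n^4 - 2.2168*n^3 + 5.5768*n^2 + 1.208*n - 11.3344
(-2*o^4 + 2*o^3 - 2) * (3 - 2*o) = 4*o^5 - 10*o^4 + 6*o^3 + 4*o - 6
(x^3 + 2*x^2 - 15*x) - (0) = x^3 + 2*x^2 - 15*x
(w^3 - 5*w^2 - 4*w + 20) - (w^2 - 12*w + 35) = w^3 - 6*w^2 + 8*w - 15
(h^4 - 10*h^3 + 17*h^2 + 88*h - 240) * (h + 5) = h^5 - 5*h^4 - 33*h^3 + 173*h^2 + 200*h - 1200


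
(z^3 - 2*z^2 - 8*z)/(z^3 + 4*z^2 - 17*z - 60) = z*(z + 2)/(z^2 + 8*z + 15)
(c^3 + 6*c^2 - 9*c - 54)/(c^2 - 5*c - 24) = (c^2 + 3*c - 18)/(c - 8)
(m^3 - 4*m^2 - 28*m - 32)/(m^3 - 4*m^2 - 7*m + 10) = (m^2 - 6*m - 16)/(m^2 - 6*m + 5)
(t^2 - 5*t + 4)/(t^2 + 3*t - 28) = (t - 1)/(t + 7)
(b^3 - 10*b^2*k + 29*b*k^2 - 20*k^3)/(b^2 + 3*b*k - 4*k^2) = (b^2 - 9*b*k + 20*k^2)/(b + 4*k)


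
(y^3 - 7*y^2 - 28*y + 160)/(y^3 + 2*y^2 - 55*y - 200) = (y - 4)/(y + 5)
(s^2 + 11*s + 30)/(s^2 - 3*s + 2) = (s^2 + 11*s + 30)/(s^2 - 3*s + 2)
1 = 1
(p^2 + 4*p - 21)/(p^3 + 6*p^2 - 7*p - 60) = (p + 7)/(p^2 + 9*p + 20)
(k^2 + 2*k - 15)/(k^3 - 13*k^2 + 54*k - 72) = (k + 5)/(k^2 - 10*k + 24)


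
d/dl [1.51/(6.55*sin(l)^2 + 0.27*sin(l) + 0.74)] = -(19.781*sin(l) + 0.4077)*cos(l)/(6.55*sin(l)^2 + 0.27*sin(l) + 0.74)^2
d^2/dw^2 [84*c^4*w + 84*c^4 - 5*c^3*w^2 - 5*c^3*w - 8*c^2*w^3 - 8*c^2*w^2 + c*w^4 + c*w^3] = 2*c*(-5*c^2 - 24*c*w - 8*c + 6*w^2 + 3*w)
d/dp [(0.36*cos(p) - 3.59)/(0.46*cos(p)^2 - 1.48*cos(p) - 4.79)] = (0.1656*cos(p)^2 - 3.3028*cos(p) + 7.0376)*sin(p)/(0.2116*cos(p)^4 - 1.3616*cos(p)^3 - 2.2164*cos(p)^2 + 14.1784*cos(p) + 22.9441)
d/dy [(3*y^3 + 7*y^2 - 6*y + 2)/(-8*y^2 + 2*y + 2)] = (-6*y^4 + 3*y^3 - 4*y^2 + 15*y - 4)/(16*y^4 - 8*y^3 - 7*y^2 + 2*y + 1)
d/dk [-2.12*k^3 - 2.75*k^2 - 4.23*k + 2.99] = -6.36*k^2 - 5.5*k - 4.23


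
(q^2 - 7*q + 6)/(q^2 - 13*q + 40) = (q^2 - 7*q + 6)/(q^2 - 13*q + 40)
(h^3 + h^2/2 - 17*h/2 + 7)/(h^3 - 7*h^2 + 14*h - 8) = (h + 7/2)/(h - 4)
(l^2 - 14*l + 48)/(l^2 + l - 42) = (l - 8)/(l + 7)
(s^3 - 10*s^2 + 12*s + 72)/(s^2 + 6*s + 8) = (s^2 - 12*s + 36)/(s + 4)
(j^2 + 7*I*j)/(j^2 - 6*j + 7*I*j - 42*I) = j/(j - 6)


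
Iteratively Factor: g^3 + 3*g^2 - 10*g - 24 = (g + 2)*(g^2 + g - 12) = (g - 3)*(g + 2)*(g + 4)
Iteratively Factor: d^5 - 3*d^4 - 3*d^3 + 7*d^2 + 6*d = (d - 2)*(d^4 - d^3 - 5*d^2 - 3*d) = (d - 2)*(d + 1)*(d^3 - 2*d^2 - 3*d) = d*(d - 2)*(d + 1)*(d^2 - 2*d - 3) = d*(d - 2)*(d + 1)^2*(d - 3)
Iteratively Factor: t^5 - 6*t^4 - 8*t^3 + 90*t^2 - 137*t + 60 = (t - 3)*(t^4 - 3*t^3 - 17*t^2 + 39*t - 20) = (t - 3)*(t - 1)*(t^3 - 2*t^2 - 19*t + 20) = (t - 3)*(t - 1)^2*(t^2 - t - 20) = (t - 3)*(t - 1)^2*(t + 4)*(t - 5)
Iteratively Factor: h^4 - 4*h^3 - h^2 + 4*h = (h)*(h^3 - 4*h^2 - h + 4) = h*(h - 4)*(h^2 - 1) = h*(h - 4)*(h + 1)*(h - 1)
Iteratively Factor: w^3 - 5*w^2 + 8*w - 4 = (w - 1)*(w^2 - 4*w + 4) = (w - 2)*(w - 1)*(w - 2)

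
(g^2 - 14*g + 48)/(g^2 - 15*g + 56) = (g - 6)/(g - 7)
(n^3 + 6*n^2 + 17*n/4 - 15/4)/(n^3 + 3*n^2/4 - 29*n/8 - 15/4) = 2*(2*n^2 + 9*n - 5)/(4*n^2 - 3*n - 10)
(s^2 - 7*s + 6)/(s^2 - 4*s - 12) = (s - 1)/(s + 2)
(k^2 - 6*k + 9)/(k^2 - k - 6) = (k - 3)/(k + 2)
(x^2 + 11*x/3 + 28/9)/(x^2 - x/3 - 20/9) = (3*x + 7)/(3*x - 5)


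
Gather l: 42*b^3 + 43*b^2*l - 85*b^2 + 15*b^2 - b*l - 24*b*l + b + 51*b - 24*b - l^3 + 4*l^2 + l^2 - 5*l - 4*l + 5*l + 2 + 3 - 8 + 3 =42*b^3 - 70*b^2 + 28*b - l^3 + 5*l^2 + l*(43*b^2 - 25*b - 4)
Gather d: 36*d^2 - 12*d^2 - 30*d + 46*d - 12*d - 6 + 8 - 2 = 24*d^2 + 4*d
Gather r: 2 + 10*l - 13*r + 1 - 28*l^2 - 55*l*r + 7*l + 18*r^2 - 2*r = -28*l^2 + 17*l + 18*r^2 + r*(-55*l - 15) + 3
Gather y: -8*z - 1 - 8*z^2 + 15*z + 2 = -8*z^2 + 7*z + 1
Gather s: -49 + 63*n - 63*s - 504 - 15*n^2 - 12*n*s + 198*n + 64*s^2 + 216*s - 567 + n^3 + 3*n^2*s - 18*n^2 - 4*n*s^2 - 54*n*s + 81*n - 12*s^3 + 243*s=n^3 - 33*n^2 + 342*n - 12*s^3 + s^2*(64 - 4*n) + s*(3*n^2 - 66*n + 396) - 1120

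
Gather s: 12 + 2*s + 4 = 2*s + 16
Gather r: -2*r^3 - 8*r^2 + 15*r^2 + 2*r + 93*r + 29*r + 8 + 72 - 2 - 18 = -2*r^3 + 7*r^2 + 124*r + 60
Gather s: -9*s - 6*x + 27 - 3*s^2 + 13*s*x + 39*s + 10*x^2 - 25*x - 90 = -3*s^2 + s*(13*x + 30) + 10*x^2 - 31*x - 63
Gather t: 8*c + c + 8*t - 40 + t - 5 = 9*c + 9*t - 45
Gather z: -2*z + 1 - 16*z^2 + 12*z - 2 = -16*z^2 + 10*z - 1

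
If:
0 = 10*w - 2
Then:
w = 1/5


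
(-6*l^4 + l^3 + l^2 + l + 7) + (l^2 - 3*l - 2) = -6*l^4 + l^3 + 2*l^2 - 2*l + 5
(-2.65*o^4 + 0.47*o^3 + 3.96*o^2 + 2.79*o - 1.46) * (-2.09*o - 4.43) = 5.5385*o^5 + 10.7572*o^4 - 10.3585*o^3 - 23.3739*o^2 - 9.3083*o + 6.4678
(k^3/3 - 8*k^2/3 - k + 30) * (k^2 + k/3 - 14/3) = k^5/3 - 23*k^4/9 - 31*k^3/9 + 379*k^2/9 + 44*k/3 - 140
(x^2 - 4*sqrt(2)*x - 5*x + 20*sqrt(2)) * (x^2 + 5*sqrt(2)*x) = x^4 - 5*x^3 + sqrt(2)*x^3 - 40*x^2 - 5*sqrt(2)*x^2 + 200*x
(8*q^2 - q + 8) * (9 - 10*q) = -80*q^3 + 82*q^2 - 89*q + 72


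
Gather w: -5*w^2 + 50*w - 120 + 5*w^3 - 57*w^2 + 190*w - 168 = 5*w^3 - 62*w^2 + 240*w - 288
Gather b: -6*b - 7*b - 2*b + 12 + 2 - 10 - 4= -15*b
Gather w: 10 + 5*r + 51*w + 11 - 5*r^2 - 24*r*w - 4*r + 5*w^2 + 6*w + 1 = -5*r^2 + r + 5*w^2 + w*(57 - 24*r) + 22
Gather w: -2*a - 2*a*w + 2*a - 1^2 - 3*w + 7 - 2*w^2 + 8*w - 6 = -2*w^2 + w*(5 - 2*a)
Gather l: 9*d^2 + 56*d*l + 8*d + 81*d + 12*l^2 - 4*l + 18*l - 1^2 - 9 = 9*d^2 + 89*d + 12*l^2 + l*(56*d + 14) - 10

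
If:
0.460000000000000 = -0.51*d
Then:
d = -0.90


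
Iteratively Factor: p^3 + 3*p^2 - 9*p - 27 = (p + 3)*(p^2 - 9) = (p - 3)*(p + 3)*(p + 3)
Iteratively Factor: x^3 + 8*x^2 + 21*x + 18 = (x + 3)*(x^2 + 5*x + 6) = (x + 2)*(x + 3)*(x + 3)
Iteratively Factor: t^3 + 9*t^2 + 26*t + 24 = (t + 2)*(t^2 + 7*t + 12) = (t + 2)*(t + 4)*(t + 3)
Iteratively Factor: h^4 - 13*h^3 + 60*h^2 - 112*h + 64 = (h - 1)*(h^3 - 12*h^2 + 48*h - 64) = (h - 4)*(h - 1)*(h^2 - 8*h + 16) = (h - 4)^2*(h - 1)*(h - 4)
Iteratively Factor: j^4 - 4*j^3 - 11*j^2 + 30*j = (j - 2)*(j^3 - 2*j^2 - 15*j) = (j - 5)*(j - 2)*(j^2 + 3*j) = j*(j - 5)*(j - 2)*(j + 3)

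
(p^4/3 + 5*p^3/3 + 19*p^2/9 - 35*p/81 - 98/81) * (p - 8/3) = p^5/3 + 7*p^4/9 - 7*p^3/3 - 491*p^2/81 - 14*p/243 + 784/243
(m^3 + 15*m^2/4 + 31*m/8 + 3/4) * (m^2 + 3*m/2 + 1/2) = m^5 + 21*m^4/4 + 10*m^3 + 135*m^2/16 + 49*m/16 + 3/8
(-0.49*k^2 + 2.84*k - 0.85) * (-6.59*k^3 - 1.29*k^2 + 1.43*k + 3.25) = 3.2291*k^5 - 18.0835*k^4 + 1.2372*k^3 + 3.5652*k^2 + 8.0145*k - 2.7625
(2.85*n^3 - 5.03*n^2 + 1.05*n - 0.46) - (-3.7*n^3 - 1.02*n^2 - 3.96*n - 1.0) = 6.55*n^3 - 4.01*n^2 + 5.01*n + 0.54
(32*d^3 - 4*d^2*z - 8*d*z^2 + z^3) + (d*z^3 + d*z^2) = 32*d^3 - 4*d^2*z + d*z^3 - 7*d*z^2 + z^3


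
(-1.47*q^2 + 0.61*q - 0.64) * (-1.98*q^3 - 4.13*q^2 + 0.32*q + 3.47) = 2.9106*q^5 + 4.8633*q^4 - 1.7225*q^3 - 2.2625*q^2 + 1.9119*q - 2.2208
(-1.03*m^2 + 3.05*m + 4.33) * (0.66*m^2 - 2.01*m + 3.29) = -0.6798*m^4 + 4.0833*m^3 - 6.6614*m^2 + 1.3312*m + 14.2457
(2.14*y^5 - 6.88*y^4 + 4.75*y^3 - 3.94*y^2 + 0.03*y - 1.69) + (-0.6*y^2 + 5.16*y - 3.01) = 2.14*y^5 - 6.88*y^4 + 4.75*y^3 - 4.54*y^2 + 5.19*y - 4.7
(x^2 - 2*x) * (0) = 0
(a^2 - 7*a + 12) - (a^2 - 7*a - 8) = 20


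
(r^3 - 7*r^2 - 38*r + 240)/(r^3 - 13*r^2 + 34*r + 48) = (r^2 + r - 30)/(r^2 - 5*r - 6)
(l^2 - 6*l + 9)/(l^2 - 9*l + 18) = (l - 3)/(l - 6)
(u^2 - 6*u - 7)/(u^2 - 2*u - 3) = (u - 7)/(u - 3)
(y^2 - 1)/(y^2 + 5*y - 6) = (y + 1)/(y + 6)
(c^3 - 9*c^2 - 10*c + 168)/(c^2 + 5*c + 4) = (c^2 - 13*c + 42)/(c + 1)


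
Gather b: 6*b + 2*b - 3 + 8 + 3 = 8*b + 8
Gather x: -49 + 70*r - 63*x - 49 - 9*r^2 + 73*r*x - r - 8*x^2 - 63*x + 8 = -9*r^2 + 69*r - 8*x^2 + x*(73*r - 126) - 90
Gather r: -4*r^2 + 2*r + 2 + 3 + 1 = -4*r^2 + 2*r + 6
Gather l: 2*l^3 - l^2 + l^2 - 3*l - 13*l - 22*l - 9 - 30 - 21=2*l^3 - 38*l - 60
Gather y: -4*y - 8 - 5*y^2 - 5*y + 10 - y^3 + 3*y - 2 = -y^3 - 5*y^2 - 6*y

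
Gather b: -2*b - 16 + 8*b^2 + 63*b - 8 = 8*b^2 + 61*b - 24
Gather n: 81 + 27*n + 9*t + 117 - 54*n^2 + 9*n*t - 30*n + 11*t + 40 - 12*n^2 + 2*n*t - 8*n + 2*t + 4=-66*n^2 + n*(11*t - 11) + 22*t + 242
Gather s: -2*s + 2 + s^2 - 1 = s^2 - 2*s + 1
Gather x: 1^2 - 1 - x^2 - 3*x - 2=-x^2 - 3*x - 2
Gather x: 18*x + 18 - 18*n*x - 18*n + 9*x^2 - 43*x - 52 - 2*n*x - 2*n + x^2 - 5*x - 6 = -20*n + 10*x^2 + x*(-20*n - 30) - 40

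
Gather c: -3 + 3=0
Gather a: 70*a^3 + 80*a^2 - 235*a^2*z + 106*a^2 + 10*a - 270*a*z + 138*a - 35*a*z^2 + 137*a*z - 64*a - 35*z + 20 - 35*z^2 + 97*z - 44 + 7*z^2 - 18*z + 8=70*a^3 + a^2*(186 - 235*z) + a*(-35*z^2 - 133*z + 84) - 28*z^2 + 44*z - 16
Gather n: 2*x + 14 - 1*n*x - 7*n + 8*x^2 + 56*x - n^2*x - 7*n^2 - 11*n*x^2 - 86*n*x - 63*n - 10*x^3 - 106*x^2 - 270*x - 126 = n^2*(-x - 7) + n*(-11*x^2 - 87*x - 70) - 10*x^3 - 98*x^2 - 212*x - 112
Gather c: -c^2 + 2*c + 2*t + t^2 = -c^2 + 2*c + t^2 + 2*t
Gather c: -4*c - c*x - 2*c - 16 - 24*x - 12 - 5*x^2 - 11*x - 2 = c*(-x - 6) - 5*x^2 - 35*x - 30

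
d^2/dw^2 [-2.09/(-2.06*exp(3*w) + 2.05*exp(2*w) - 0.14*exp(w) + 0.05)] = ((-38.7486*exp(2*w) + 17.138*exp(w) - 0.2926)*(2.06*exp(3*w) - 2.05*exp(2*w) + 0.14*exp(w) - 0.05) + 2.09*(6.18*exp(2*w) - 4.1*exp(w) + 0.14)*(12.36*exp(2*w) - 8.2*exp(w) + 0.28)*exp(w))*exp(w)/(2.06*exp(3*w) - 2.05*exp(2*w) + 0.14*exp(w) - 0.05)^3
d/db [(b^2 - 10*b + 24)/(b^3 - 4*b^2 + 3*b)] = (-b^4 + 20*b^3 - 109*b^2 + 192*b - 72)/(b^2*(b^4 - 8*b^3 + 22*b^2 - 24*b + 9))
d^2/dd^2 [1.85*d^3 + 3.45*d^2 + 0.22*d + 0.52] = 11.1*d + 6.9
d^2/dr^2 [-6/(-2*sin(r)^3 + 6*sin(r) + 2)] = -27*(sin(r)^4 - sin(r)^2 + sin(r) + 2)*cos(r)^2/(-sin(r)^3 + 3*sin(r) + 1)^3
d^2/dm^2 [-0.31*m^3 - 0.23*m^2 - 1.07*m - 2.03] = -1.86*m - 0.46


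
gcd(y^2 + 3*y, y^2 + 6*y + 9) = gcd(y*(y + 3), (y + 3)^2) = y + 3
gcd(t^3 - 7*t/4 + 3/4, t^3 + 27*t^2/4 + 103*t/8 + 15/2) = t + 3/2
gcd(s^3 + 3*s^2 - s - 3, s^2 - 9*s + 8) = s - 1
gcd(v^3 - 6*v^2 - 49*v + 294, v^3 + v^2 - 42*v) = v^2 + v - 42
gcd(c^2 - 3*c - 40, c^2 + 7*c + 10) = c + 5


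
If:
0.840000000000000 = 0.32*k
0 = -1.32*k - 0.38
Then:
No Solution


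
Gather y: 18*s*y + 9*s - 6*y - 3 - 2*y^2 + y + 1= 9*s - 2*y^2 + y*(18*s - 5) - 2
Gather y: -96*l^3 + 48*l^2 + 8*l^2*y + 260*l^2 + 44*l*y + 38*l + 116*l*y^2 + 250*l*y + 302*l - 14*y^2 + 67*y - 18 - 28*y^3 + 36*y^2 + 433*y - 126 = -96*l^3 + 308*l^2 + 340*l - 28*y^3 + y^2*(116*l + 22) + y*(8*l^2 + 294*l + 500) - 144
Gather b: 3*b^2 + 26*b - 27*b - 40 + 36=3*b^2 - b - 4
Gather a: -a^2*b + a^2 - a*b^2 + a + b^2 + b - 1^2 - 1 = a^2*(1 - b) + a*(1 - b^2) + b^2 + b - 2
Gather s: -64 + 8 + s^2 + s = s^2 + s - 56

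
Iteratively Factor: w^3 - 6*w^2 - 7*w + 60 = (w - 5)*(w^2 - w - 12) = (w - 5)*(w + 3)*(w - 4)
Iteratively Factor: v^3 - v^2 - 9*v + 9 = (v - 1)*(v^2 - 9) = (v - 1)*(v + 3)*(v - 3)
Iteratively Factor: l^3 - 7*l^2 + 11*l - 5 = (l - 1)*(l^2 - 6*l + 5) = (l - 5)*(l - 1)*(l - 1)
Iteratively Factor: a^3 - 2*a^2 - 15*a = (a)*(a^2 - 2*a - 15) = a*(a + 3)*(a - 5)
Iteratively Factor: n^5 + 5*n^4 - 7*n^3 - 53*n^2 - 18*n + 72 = (n - 3)*(n^4 + 8*n^3 + 17*n^2 - 2*n - 24) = (n - 3)*(n + 4)*(n^3 + 4*n^2 + n - 6) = (n - 3)*(n - 1)*(n + 4)*(n^2 + 5*n + 6) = (n - 3)*(n - 1)*(n + 3)*(n + 4)*(n + 2)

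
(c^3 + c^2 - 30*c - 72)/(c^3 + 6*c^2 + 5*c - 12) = (c - 6)/(c - 1)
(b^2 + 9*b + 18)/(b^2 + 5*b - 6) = (b + 3)/(b - 1)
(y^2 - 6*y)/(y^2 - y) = (y - 6)/(y - 1)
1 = 1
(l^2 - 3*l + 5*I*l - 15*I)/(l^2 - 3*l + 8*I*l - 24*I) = (l + 5*I)/(l + 8*I)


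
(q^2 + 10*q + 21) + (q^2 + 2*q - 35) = 2*q^2 + 12*q - 14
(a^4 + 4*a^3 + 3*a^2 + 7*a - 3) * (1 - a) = -a^5 - 3*a^4 + a^3 - 4*a^2 + 10*a - 3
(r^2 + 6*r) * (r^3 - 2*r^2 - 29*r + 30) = r^5 + 4*r^4 - 41*r^3 - 144*r^2 + 180*r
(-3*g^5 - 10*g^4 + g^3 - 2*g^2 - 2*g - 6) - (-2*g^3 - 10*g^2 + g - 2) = -3*g^5 - 10*g^4 + 3*g^3 + 8*g^2 - 3*g - 4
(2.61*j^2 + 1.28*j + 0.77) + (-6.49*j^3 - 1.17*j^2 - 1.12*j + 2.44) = -6.49*j^3 + 1.44*j^2 + 0.16*j + 3.21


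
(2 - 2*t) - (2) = -2*t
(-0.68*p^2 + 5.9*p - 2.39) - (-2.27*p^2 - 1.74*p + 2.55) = 1.59*p^2 + 7.64*p - 4.94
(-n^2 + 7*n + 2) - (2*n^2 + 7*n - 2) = 4 - 3*n^2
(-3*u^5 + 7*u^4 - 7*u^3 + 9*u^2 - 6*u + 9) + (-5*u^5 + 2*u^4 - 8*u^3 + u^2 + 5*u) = -8*u^5 + 9*u^4 - 15*u^3 + 10*u^2 - u + 9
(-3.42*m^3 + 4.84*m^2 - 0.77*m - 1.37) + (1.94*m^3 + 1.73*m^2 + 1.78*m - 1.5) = -1.48*m^3 + 6.57*m^2 + 1.01*m - 2.87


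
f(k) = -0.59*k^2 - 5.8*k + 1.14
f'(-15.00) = 11.90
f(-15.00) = -44.61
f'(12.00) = -19.96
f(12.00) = -153.42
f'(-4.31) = -0.71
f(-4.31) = 15.18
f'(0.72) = -6.65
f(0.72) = -3.34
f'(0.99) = -6.97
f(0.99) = -5.18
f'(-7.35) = 2.87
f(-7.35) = 11.90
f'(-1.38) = -4.17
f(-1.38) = 8.02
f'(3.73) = -10.20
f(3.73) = -28.70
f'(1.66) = -7.76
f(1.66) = -10.11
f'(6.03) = -12.92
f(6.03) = -55.29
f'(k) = -1.18*k - 5.8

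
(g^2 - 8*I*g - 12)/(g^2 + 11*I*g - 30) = (g^2 - 8*I*g - 12)/(g^2 + 11*I*g - 30)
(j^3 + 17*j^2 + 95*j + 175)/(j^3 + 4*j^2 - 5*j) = (j^2 + 12*j + 35)/(j*(j - 1))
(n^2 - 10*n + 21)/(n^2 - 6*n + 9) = (n - 7)/(n - 3)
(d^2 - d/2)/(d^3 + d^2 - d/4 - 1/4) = 2*d/(2*d^2 + 3*d + 1)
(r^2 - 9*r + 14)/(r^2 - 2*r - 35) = (r - 2)/(r + 5)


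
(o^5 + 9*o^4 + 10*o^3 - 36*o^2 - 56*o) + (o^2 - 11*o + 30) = o^5 + 9*o^4 + 10*o^3 - 35*o^2 - 67*o + 30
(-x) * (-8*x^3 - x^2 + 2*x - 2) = 8*x^4 + x^3 - 2*x^2 + 2*x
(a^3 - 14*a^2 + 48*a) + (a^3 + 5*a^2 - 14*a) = 2*a^3 - 9*a^2 + 34*a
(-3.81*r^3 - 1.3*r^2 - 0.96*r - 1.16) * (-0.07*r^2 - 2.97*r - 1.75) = 0.2667*r^5 + 11.4067*r^4 + 10.5957*r^3 + 5.2074*r^2 + 5.1252*r + 2.03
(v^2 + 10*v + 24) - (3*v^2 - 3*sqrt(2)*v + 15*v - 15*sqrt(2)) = -2*v^2 - 5*v + 3*sqrt(2)*v + 15*sqrt(2) + 24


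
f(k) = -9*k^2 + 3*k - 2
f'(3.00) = -51.00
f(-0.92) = -12.38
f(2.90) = -68.99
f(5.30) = -238.91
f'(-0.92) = 19.56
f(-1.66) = -31.78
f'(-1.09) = 22.62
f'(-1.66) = 32.88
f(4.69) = -185.89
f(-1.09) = -15.96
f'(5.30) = -92.40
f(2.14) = -36.80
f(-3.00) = -92.00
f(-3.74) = -139.11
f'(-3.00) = 57.00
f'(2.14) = -35.52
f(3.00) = -74.00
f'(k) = 3 - 18*k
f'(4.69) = -81.42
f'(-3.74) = 70.32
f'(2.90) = -49.20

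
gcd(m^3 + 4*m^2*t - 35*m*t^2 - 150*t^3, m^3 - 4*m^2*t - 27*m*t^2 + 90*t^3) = -m^2 + m*t + 30*t^2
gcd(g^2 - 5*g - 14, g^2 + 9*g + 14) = g + 2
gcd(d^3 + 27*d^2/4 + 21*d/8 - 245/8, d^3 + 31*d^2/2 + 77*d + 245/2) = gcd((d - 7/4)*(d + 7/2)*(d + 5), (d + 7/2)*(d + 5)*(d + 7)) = d^2 + 17*d/2 + 35/2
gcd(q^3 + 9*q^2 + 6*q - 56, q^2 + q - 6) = q - 2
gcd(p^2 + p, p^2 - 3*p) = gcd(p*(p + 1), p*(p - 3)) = p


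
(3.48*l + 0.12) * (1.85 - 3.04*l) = -10.5792*l^2 + 6.0732*l + 0.222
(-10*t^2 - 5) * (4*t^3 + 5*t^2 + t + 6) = -40*t^5 - 50*t^4 - 30*t^3 - 85*t^2 - 5*t - 30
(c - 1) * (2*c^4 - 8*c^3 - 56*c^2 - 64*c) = 2*c^5 - 10*c^4 - 48*c^3 - 8*c^2 + 64*c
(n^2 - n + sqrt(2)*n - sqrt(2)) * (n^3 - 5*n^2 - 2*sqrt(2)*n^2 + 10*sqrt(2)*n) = n^5 - 6*n^4 - sqrt(2)*n^4 + n^3 + 6*sqrt(2)*n^3 - 5*sqrt(2)*n^2 + 24*n^2 - 20*n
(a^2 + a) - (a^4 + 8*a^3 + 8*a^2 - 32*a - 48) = -a^4 - 8*a^3 - 7*a^2 + 33*a + 48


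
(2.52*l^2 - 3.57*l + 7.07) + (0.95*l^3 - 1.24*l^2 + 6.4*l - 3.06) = 0.95*l^3 + 1.28*l^2 + 2.83*l + 4.01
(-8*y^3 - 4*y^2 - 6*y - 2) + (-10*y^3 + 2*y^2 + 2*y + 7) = -18*y^3 - 2*y^2 - 4*y + 5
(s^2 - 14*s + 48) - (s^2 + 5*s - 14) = 62 - 19*s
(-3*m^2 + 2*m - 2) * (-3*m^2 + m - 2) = 9*m^4 - 9*m^3 + 14*m^2 - 6*m + 4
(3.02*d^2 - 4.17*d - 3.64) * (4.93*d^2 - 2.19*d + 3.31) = 14.8886*d^4 - 27.1719*d^3 + 1.1833*d^2 - 5.8311*d - 12.0484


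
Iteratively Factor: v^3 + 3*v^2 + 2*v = (v)*(v^2 + 3*v + 2) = v*(v + 1)*(v + 2)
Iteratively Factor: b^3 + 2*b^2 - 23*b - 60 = (b - 5)*(b^2 + 7*b + 12) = (b - 5)*(b + 3)*(b + 4)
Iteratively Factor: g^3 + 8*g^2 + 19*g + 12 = (g + 3)*(g^2 + 5*g + 4) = (g + 1)*(g + 3)*(g + 4)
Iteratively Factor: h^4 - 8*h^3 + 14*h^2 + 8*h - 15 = (h - 5)*(h^3 - 3*h^2 - h + 3) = (h - 5)*(h - 3)*(h^2 - 1) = (h - 5)*(h - 3)*(h + 1)*(h - 1)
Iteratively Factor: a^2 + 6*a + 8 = (a + 4)*(a + 2)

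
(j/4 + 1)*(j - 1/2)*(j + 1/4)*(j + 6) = j^4/4 + 39*j^3/16 + 171*j^2/32 - 29*j/16 - 3/4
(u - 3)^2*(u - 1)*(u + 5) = u^4 - 2*u^3 - 20*u^2 + 66*u - 45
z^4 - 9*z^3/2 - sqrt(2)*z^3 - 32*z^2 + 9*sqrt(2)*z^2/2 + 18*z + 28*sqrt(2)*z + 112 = (z - 8)*(z + 7/2)*(z - 2*sqrt(2))*(z + sqrt(2))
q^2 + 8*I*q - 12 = (q + 2*I)*(q + 6*I)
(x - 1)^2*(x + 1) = x^3 - x^2 - x + 1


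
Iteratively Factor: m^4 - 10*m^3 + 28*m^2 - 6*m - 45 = (m - 3)*(m^3 - 7*m^2 + 7*m + 15) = (m - 3)^2*(m^2 - 4*m - 5) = (m - 3)^2*(m + 1)*(m - 5)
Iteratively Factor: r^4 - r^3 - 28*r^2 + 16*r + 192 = (r + 3)*(r^3 - 4*r^2 - 16*r + 64) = (r + 3)*(r + 4)*(r^2 - 8*r + 16) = (r - 4)*(r + 3)*(r + 4)*(r - 4)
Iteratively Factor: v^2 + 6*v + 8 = (v + 4)*(v + 2)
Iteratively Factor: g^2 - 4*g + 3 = (g - 3)*(g - 1)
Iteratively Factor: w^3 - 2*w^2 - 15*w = (w - 5)*(w^2 + 3*w) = (w - 5)*(w + 3)*(w)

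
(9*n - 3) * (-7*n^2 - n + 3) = -63*n^3 + 12*n^2 + 30*n - 9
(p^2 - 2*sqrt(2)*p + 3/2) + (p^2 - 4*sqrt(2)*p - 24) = 2*p^2 - 6*sqrt(2)*p - 45/2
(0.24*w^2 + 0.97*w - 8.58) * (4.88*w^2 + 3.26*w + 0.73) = 1.1712*w^4 + 5.516*w^3 - 38.533*w^2 - 27.2627*w - 6.2634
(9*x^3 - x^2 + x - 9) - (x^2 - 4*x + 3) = 9*x^3 - 2*x^2 + 5*x - 12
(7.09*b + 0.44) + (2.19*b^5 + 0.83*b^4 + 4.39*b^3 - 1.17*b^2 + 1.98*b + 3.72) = 2.19*b^5 + 0.83*b^4 + 4.39*b^3 - 1.17*b^2 + 9.07*b + 4.16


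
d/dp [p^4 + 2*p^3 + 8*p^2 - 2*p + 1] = 4*p^3 + 6*p^2 + 16*p - 2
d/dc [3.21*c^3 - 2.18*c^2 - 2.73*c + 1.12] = 9.63*c^2 - 4.36*c - 2.73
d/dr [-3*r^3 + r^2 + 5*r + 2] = -9*r^2 + 2*r + 5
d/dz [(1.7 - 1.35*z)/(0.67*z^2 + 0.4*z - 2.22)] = (0.9045*z^2 - 2.278*z + 2.317)/(0.4489*z^4 + 0.536*z^3 - 2.8148*z^2 - 1.776*z + 4.9284)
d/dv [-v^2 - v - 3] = -2*v - 1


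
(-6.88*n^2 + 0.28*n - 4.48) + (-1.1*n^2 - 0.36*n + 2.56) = -7.98*n^2 - 0.08*n - 1.92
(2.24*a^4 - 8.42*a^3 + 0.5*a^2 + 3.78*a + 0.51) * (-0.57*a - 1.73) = -1.2768*a^5 + 0.924199999999999*a^4 + 14.2816*a^3 - 3.0196*a^2 - 6.8301*a - 0.8823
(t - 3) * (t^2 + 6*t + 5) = t^3 + 3*t^2 - 13*t - 15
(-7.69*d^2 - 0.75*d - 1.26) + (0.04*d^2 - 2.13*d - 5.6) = -7.65*d^2 - 2.88*d - 6.86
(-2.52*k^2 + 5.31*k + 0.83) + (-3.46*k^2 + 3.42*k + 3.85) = -5.98*k^2 + 8.73*k + 4.68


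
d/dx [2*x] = 2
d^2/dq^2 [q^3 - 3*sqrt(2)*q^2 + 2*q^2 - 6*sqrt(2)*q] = 6*q - 6*sqrt(2) + 4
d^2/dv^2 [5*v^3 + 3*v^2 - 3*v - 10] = 30*v + 6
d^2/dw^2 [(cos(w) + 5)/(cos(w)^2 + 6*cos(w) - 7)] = (-9*(1 - cos(2*w))^2*cos(w)/4 - 7*(1 - cos(2*w))^2/2 - 134*cos(w) - 180*cos(2*w) - 69*cos(3*w)/2 + cos(5*w)/2 + 348)/((cos(w) - 1)^3*(cos(w) + 7)^3)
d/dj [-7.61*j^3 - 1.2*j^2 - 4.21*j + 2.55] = -22.83*j^2 - 2.4*j - 4.21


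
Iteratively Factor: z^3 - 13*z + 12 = (z - 1)*(z^2 + z - 12) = (z - 1)*(z + 4)*(z - 3)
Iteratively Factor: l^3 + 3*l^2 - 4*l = (l - 1)*(l^2 + 4*l) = (l - 1)*(l + 4)*(l)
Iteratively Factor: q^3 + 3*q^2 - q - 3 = (q - 1)*(q^2 + 4*q + 3) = (q - 1)*(q + 1)*(q + 3)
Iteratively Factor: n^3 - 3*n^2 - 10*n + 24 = (n - 2)*(n^2 - n - 12) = (n - 2)*(n + 3)*(n - 4)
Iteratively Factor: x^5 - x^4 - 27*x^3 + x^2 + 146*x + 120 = (x + 1)*(x^4 - 2*x^3 - 25*x^2 + 26*x + 120) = (x - 5)*(x + 1)*(x^3 + 3*x^2 - 10*x - 24) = (x - 5)*(x + 1)*(x + 4)*(x^2 - x - 6) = (x - 5)*(x + 1)*(x + 2)*(x + 4)*(x - 3)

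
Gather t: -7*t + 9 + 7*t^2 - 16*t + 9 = 7*t^2 - 23*t + 18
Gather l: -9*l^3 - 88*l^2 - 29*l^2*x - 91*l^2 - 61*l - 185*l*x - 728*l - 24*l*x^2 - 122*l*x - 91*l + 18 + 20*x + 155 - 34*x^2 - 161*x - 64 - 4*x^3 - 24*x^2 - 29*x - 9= -9*l^3 + l^2*(-29*x - 179) + l*(-24*x^2 - 307*x - 880) - 4*x^3 - 58*x^2 - 170*x + 100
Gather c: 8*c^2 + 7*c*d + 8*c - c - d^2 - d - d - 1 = 8*c^2 + c*(7*d + 7) - d^2 - 2*d - 1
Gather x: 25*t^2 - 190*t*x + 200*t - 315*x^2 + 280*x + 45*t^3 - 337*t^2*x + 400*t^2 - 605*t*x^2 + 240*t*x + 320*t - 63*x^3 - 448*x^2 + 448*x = 45*t^3 + 425*t^2 + 520*t - 63*x^3 + x^2*(-605*t - 763) + x*(-337*t^2 + 50*t + 728)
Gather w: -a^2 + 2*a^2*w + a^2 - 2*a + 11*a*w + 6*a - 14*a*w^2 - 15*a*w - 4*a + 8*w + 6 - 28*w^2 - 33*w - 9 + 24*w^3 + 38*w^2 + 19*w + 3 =24*w^3 + w^2*(10 - 14*a) + w*(2*a^2 - 4*a - 6)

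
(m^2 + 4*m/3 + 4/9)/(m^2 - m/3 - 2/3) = (m + 2/3)/(m - 1)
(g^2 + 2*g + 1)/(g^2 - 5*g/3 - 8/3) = 3*(g + 1)/(3*g - 8)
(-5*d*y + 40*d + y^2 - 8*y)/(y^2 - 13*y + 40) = (-5*d + y)/(y - 5)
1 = 1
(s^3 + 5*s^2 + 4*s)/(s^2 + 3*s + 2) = s*(s + 4)/(s + 2)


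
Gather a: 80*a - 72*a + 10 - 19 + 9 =8*a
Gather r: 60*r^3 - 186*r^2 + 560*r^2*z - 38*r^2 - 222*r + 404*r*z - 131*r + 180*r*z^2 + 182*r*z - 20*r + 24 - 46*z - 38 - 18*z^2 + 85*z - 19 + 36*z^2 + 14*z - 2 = 60*r^3 + r^2*(560*z - 224) + r*(180*z^2 + 586*z - 373) + 18*z^2 + 53*z - 35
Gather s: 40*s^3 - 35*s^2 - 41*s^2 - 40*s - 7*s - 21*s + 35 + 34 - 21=40*s^3 - 76*s^2 - 68*s + 48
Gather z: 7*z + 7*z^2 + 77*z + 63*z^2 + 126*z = 70*z^2 + 210*z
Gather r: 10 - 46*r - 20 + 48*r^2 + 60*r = 48*r^2 + 14*r - 10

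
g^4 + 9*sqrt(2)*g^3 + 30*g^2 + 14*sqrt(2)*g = g*(g + sqrt(2))^2*(g + 7*sqrt(2))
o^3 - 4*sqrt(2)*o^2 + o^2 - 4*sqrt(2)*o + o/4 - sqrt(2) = (o + 1/2)^2*(o - 4*sqrt(2))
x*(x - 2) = x^2 - 2*x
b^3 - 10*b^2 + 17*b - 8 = (b - 8)*(b - 1)^2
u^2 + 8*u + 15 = (u + 3)*(u + 5)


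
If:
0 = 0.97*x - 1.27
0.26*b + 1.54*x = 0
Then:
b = -7.75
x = 1.31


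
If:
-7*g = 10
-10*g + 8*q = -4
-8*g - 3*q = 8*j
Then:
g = -10/7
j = 16/7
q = -16/7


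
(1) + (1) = 2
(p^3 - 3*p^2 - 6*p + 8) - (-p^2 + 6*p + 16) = p^3 - 2*p^2 - 12*p - 8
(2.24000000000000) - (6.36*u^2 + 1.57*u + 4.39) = -6.36*u^2 - 1.57*u - 2.15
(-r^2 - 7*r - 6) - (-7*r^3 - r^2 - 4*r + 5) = 7*r^3 - 3*r - 11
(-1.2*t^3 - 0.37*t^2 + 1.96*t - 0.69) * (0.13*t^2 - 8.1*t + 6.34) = -0.156*t^5 + 9.6719*t^4 - 4.3562*t^3 - 18.3115*t^2 + 18.0154*t - 4.3746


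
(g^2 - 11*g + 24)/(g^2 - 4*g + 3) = (g - 8)/(g - 1)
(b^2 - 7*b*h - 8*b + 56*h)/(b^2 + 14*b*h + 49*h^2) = (b^2 - 7*b*h - 8*b + 56*h)/(b^2 + 14*b*h + 49*h^2)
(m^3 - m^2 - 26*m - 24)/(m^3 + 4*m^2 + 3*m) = (m^2 - 2*m - 24)/(m*(m + 3))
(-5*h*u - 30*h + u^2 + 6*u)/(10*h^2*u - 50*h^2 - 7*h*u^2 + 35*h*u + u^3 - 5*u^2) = (u + 6)/(-2*h*u + 10*h + u^2 - 5*u)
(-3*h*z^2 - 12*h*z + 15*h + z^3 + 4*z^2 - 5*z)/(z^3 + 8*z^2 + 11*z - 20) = (-3*h + z)/(z + 4)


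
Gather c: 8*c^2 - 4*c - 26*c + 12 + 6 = 8*c^2 - 30*c + 18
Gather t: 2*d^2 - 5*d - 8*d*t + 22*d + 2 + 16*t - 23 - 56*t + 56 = 2*d^2 + 17*d + t*(-8*d - 40) + 35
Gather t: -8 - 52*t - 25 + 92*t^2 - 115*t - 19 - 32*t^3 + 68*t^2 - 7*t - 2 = -32*t^3 + 160*t^2 - 174*t - 54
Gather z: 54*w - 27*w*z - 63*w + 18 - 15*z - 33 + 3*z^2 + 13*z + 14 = -9*w + 3*z^2 + z*(-27*w - 2) - 1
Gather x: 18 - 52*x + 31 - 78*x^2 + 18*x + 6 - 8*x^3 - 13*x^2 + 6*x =-8*x^3 - 91*x^2 - 28*x + 55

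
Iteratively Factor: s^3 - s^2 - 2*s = (s + 1)*(s^2 - 2*s) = (s - 2)*(s + 1)*(s)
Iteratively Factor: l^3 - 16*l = (l - 4)*(l^2 + 4*l) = l*(l - 4)*(l + 4)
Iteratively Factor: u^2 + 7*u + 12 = (u + 3)*(u + 4)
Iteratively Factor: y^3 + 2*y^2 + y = (y + 1)*(y^2 + y) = (y + 1)^2*(y)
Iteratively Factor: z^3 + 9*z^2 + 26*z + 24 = (z + 3)*(z^2 + 6*z + 8) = (z + 3)*(z + 4)*(z + 2)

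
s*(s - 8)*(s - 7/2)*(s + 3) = s^4 - 17*s^3/2 - 13*s^2/2 + 84*s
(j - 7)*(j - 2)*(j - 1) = j^3 - 10*j^2 + 23*j - 14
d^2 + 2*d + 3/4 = (d + 1/2)*(d + 3/2)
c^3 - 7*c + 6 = (c - 2)*(c - 1)*(c + 3)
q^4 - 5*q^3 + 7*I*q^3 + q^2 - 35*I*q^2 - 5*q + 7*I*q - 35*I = (q - 5)*(q - I)*(q + I)*(q + 7*I)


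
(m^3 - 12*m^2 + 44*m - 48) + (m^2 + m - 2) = m^3 - 11*m^2 + 45*m - 50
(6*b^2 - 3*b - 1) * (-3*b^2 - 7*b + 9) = -18*b^4 - 33*b^3 + 78*b^2 - 20*b - 9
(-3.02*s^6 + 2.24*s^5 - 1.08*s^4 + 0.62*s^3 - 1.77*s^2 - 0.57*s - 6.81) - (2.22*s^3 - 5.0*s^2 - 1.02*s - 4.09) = -3.02*s^6 + 2.24*s^5 - 1.08*s^4 - 1.6*s^3 + 3.23*s^2 + 0.45*s - 2.72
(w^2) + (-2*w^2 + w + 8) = -w^2 + w + 8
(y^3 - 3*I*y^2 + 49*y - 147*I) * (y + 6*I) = y^4 + 3*I*y^3 + 67*y^2 + 147*I*y + 882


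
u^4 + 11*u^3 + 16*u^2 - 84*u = u*(u - 2)*(u + 6)*(u + 7)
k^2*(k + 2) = k^3 + 2*k^2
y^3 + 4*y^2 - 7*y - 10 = (y - 2)*(y + 1)*(y + 5)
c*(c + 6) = c^2 + 6*c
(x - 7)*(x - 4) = x^2 - 11*x + 28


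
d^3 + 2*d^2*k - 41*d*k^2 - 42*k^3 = (d - 6*k)*(d + k)*(d + 7*k)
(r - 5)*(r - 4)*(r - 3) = r^3 - 12*r^2 + 47*r - 60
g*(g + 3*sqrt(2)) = g^2 + 3*sqrt(2)*g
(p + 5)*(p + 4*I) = p^2 + 5*p + 4*I*p + 20*I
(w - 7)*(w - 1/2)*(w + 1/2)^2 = w^4 - 13*w^3/2 - 15*w^2/4 + 13*w/8 + 7/8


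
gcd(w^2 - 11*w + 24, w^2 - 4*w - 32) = w - 8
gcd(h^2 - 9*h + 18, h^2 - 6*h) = h - 6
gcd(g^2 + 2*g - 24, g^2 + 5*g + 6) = 1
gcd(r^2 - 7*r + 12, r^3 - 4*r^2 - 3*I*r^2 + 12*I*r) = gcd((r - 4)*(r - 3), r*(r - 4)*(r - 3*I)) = r - 4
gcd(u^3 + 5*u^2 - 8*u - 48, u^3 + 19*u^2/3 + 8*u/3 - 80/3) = u^2 + 8*u + 16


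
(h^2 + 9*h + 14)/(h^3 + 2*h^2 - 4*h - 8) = (h + 7)/(h^2 - 4)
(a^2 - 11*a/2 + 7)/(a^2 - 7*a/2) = (a - 2)/a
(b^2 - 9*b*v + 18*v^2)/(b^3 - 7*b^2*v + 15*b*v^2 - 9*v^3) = (b - 6*v)/(b^2 - 4*b*v + 3*v^2)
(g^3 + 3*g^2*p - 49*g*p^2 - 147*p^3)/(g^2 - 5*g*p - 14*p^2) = (g^2 + 10*g*p + 21*p^2)/(g + 2*p)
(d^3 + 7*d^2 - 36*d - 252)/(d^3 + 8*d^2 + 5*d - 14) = (d^2 - 36)/(d^2 + d - 2)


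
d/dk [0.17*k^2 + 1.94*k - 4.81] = 0.34*k + 1.94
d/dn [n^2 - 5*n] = 2*n - 5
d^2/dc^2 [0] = 0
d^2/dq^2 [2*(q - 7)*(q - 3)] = 4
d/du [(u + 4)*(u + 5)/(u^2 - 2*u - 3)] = (-11*u^2 - 46*u + 13)/(u^4 - 4*u^3 - 2*u^2 + 12*u + 9)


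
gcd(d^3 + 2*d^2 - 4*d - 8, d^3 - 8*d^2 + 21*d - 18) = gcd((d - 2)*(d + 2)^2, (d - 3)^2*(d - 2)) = d - 2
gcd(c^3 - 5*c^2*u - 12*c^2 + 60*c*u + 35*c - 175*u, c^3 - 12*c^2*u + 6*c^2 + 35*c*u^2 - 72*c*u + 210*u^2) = -c + 5*u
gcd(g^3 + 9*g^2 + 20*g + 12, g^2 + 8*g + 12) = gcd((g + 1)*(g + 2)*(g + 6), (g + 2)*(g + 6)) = g^2 + 8*g + 12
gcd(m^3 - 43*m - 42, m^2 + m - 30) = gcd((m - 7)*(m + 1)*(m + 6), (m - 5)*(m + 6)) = m + 6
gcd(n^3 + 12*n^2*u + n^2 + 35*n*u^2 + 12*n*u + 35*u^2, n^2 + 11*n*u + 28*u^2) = n + 7*u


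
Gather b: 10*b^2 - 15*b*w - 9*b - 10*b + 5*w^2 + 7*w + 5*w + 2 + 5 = 10*b^2 + b*(-15*w - 19) + 5*w^2 + 12*w + 7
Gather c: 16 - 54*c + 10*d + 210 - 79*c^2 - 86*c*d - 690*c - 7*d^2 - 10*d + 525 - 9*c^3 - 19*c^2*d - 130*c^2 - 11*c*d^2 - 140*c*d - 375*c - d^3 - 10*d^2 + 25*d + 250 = -9*c^3 + c^2*(-19*d - 209) + c*(-11*d^2 - 226*d - 1119) - d^3 - 17*d^2 + 25*d + 1001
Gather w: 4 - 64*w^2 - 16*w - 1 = -64*w^2 - 16*w + 3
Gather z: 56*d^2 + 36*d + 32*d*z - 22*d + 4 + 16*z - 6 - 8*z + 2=56*d^2 + 14*d + z*(32*d + 8)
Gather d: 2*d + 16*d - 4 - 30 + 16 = 18*d - 18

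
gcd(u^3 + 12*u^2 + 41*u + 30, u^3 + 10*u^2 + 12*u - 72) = u + 6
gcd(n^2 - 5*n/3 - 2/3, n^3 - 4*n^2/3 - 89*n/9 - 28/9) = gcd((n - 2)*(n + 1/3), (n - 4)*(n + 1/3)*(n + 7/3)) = n + 1/3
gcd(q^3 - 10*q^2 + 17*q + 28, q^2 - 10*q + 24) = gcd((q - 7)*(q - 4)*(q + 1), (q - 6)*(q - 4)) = q - 4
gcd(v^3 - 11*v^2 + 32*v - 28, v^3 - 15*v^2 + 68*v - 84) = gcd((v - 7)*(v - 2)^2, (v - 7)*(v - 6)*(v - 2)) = v^2 - 9*v + 14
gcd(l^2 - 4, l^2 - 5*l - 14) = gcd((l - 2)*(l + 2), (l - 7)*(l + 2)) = l + 2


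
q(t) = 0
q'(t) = 0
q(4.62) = 0.00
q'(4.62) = 0.00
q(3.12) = 0.00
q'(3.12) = 0.00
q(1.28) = 0.00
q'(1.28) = 0.00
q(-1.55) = 0.00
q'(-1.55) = 0.00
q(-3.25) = 0.00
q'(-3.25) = 0.00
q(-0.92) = 0.00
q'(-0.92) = 0.00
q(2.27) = 0.00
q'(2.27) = 0.00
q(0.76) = 0.00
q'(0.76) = 0.00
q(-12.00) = 0.00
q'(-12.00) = 0.00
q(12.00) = 0.00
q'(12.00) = 0.00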